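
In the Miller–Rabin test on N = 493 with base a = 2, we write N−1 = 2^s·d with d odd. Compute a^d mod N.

493 − 1 = 492 = 2^2 · 123, so d = 123.
2^1 ≡ 2 (mod 493)
2^2 ≡ 2^2 = 4 ≡ 4 (mod 493)
2^4 ≡ 4^2 = 16 ≡ 16 (mod 493)
2^8 ≡ 16^2 = 256 ≡ 256 (mod 493)
2^16 ≡ 256^2 = 65536 ≡ 460 (mod 493)
2^32 ≡ 460^2 = 211600 ≡ 103 (mod 493)
2^64 ≡ 103^2 = 10609 ≡ 256 (mod 493)
123 = 64 + 32 + 16 + 8 + 2 + 1 in binary powers of 2.
So 2^123 ≡ 256 · 103 · 460 · 256 · 4 · 2 ≡ 76 (mod 493).
Squaring chain: 76 → 353; never reaches −1, so base 2 is a Miller–Rabin witness that 493 is composite.

76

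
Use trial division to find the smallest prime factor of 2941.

2941 is odd.
Digit sum 16, not divisible by 3.
Ends in 1: not divisible by 5.
7: 2941 = 7·420 + 1
11: 2941 = 11·267 + 4
13: 2941 = 13·226 + 3
17: 2941 = 17·173

17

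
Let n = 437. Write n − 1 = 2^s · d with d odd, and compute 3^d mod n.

437 − 1 = 436 = 2^2 · 109, so d = 109.
3^1 ≡ 3 (mod 437)
3^2 ≡ 3^2 = 9 ≡ 9 (mod 437)
3^4 ≡ 9^2 = 81 ≡ 81 (mod 437)
3^8 ≡ 81^2 = 6561 ≡ 6 (mod 437)
3^16 ≡ 6^2 = 36 ≡ 36 (mod 437)
3^32 ≡ 36^2 = 1296 ≡ 422 (mod 437)
3^64 ≡ 422^2 = 178084 ≡ 225 (mod 437)
109 = 64 + 32 + 8 + 4 + 1 in binary powers of 2.
So 3^109 ≡ 225 · 422 · 6 · 81 · 3 ≡ 307 (mod 437).
Squaring chain: 307 → 294; never reaches −1, so base 3 is a Miller–Rabin witness that 437 is composite.

307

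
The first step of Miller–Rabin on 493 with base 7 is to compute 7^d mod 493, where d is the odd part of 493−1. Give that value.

371

493 − 1 = 492 = 2^2 · 123, so d = 123.
7^1 ≡ 7 (mod 493)
7^2 ≡ 7^2 = 49 ≡ 49 (mod 493)
7^4 ≡ 49^2 = 2401 ≡ 429 (mod 493)
7^8 ≡ 429^2 = 184041 ≡ 152 (mod 493)
7^16 ≡ 152^2 = 23104 ≡ 426 (mod 493)
7^32 ≡ 426^2 = 181476 ≡ 52 (mod 493)
7^64 ≡ 52^2 = 2704 ≡ 239 (mod 493)
123 = 64 + 32 + 16 + 8 + 2 + 1 in binary powers of 2.
So 7^123 ≡ 239 · 52 · 426 · 152 · 49 · 7 ≡ 371 (mod 493).
Squaring chain: 371 → 94; never reaches −1, so base 7 is a Miller–Rabin witness that 493 is composite.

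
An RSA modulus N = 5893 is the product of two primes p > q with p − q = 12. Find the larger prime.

Since p = q + 12, we have 5893 = q(q + 12), so q² + 12q − 5893 = 0.
Discriminant: 12² + 4·5893 = 144 + 23572 = 23716; √23716 = 154.
q = (−12 + 154)/2 = 71, and p = q + 12 = 83.
Check: 71 · 83 = 5893.

83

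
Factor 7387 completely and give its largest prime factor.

7387 = 83 · 89
89 is prime.
So 7387 = 83 · 89; the largest prime factor is 89.

89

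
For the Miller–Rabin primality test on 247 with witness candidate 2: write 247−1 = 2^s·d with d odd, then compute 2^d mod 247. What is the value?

164

247 − 1 = 246 = 2^1 · 123, so d = 123.
2^1 ≡ 2 (mod 247)
2^2 ≡ 2^2 = 4 ≡ 4 (mod 247)
2^4 ≡ 4^2 = 16 ≡ 16 (mod 247)
2^8 ≡ 16^2 = 256 ≡ 9 (mod 247)
2^16 ≡ 9^2 = 81 ≡ 81 (mod 247)
2^32 ≡ 81^2 = 6561 ≡ 139 (mod 247)
2^64 ≡ 139^2 = 19321 ≡ 55 (mod 247)
123 = 64 + 32 + 16 + 8 + 2 + 1 in binary powers of 2.
So 2^123 ≡ 55 · 139 · 81 · 9 · 4 · 2 ≡ 164 (mod 247).
Squaring chain: 164; never reaches −1, so base 2 is a Miller–Rabin witness that 247 is composite.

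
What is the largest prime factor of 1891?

61

1891 = 31 · 61
61 is prime.
So 1891 = 31 · 61; the largest prime factor is 61.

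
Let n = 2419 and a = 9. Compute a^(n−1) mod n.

9^1 ≡ 9 (mod 2419)
9^2 ≡ 9^2 = 81 ≡ 81 (mod 2419)
9^4 ≡ 81^2 = 6561 ≡ 1723 (mod 2419)
9^8 ≡ 1723^2 = 2968729 ≡ 616 (mod 2419)
9^16 ≡ 616^2 = 379456 ≡ 2092 (mod 2419)
9^32 ≡ 2092^2 = 4376464 ≡ 493 (mod 2419)
9^64 ≡ 493^2 = 243049 ≡ 1149 (mod 2419)
9^128 ≡ 1149^2 = 1320201 ≡ 1846 (mod 2419)
9^256 ≡ 1846^2 = 3407716 ≡ 1764 (mod 2419)
9^512 ≡ 1764^2 = 3111696 ≡ 862 (mod 2419)
9^1024 ≡ 862^2 = 743044 ≡ 411 (mod 2419)
9^2048 ≡ 411^2 = 168921 ≡ 2010 (mod 2419)
2418 = 2048 + 256 + 64 + 32 + 16 + 2 in binary powers of 2.
So 9^2418 ≡ 2010 · 1764 · 1149 · 493 · 2092 · 81 ≡ 1844 (mod 2419).
Since 1844 ≠ 1, base 9 is a Fermat witness: 2419 is composite.

1844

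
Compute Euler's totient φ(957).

560

Factor: 957 = 3 · 11 · 29.
φ(957) = (3−1) · (11−1) · (29−1) = 2 · 10 · 28 = 560.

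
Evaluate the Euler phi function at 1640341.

Factor: 1640341 = 101 · 109 · 149.
φ(1640341) = (101−1) · (109−1) · (149−1) = 100 · 108 · 148 = 1598400.

1598400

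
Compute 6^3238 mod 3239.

6^1 ≡ 6 (mod 3239)
6^2 ≡ 6^2 = 36 ≡ 36 (mod 3239)
6^4 ≡ 36^2 = 1296 ≡ 1296 (mod 3239)
6^8 ≡ 1296^2 = 1679616 ≡ 1814 (mod 3239)
6^16 ≡ 1814^2 = 3290596 ≡ 3011 (mod 3239)
6^32 ≡ 3011^2 = 9066121 ≡ 160 (mod 3239)
6^64 ≡ 160^2 = 25600 ≡ 2927 (mod 3239)
6^128 ≡ 2927^2 = 8567329 ≡ 174 (mod 3239)
6^256 ≡ 174^2 = 30276 ≡ 1125 (mod 3239)
6^512 ≡ 1125^2 = 1265625 ≡ 2415 (mod 3239)
6^1024 ≡ 2415^2 = 5832225 ≡ 2025 (mod 3239)
6^2048 ≡ 2025^2 = 4100625 ≡ 51 (mod 3239)
3238 = 2048 + 1024 + 128 + 32 + 4 + 2 in binary powers of 2.
So 6^3238 ≡ 51 · 2025 · 174 · 160 · 1296 · 36 ≡ 705 (mod 3239).
Since 705 ≠ 1, base 6 is a Fermat witness: 3239 is composite.

705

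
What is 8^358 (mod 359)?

8^1 ≡ 8 (mod 359)
8^2 ≡ 8^2 = 64 ≡ 64 (mod 359)
8^4 ≡ 64^2 = 4096 ≡ 147 (mod 359)
8^8 ≡ 147^2 = 21609 ≡ 69 (mod 359)
8^16 ≡ 69^2 = 4761 ≡ 94 (mod 359)
8^32 ≡ 94^2 = 8836 ≡ 220 (mod 359)
8^64 ≡ 220^2 = 48400 ≡ 294 (mod 359)
8^128 ≡ 294^2 = 86436 ≡ 276 (mod 359)
8^256 ≡ 276^2 = 76176 ≡ 68 (mod 359)
358 = 256 + 64 + 32 + 4 + 2 in binary powers of 2.
So 8^358 ≡ 68 · 294 · 220 · 147 · 64 ≡ 1 (mod 359).
Since the result is 1, base 8 gives no evidence that 359 is composite.

1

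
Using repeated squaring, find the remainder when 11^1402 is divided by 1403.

731

11^1 ≡ 11 (mod 1403)
11^2 ≡ 11^2 = 121 ≡ 121 (mod 1403)
11^4 ≡ 121^2 = 14641 ≡ 611 (mod 1403)
11^8 ≡ 611^2 = 373321 ≡ 123 (mod 1403)
11^16 ≡ 123^2 = 15129 ≡ 1099 (mod 1403)
11^32 ≡ 1099^2 = 1207801 ≡ 1221 (mod 1403)
11^64 ≡ 1221^2 = 1490841 ≡ 855 (mod 1403)
11^128 ≡ 855^2 = 731025 ≡ 62 (mod 1403)
11^256 ≡ 62^2 = 3844 ≡ 1038 (mod 1403)
11^512 ≡ 1038^2 = 1077444 ≡ 1343 (mod 1403)
11^1024 ≡ 1343^2 = 1803649 ≡ 794 (mod 1403)
1402 = 1024 + 256 + 64 + 32 + 16 + 8 + 2 in binary powers of 2.
So 11^1402 ≡ 794 · 1038 · 855 · 1221 · 1099 · 123 · 121 ≡ 731 (mod 1403).
Since 731 ≠ 1, base 11 is a Fermat witness: 1403 is composite.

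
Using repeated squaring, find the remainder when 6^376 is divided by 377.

6^1 ≡ 6 (mod 377)
6^2 ≡ 6^2 = 36 ≡ 36 (mod 377)
6^4 ≡ 36^2 = 1296 ≡ 165 (mod 377)
6^8 ≡ 165^2 = 27225 ≡ 81 (mod 377)
6^16 ≡ 81^2 = 6561 ≡ 152 (mod 377)
6^32 ≡ 152^2 = 23104 ≡ 107 (mod 377)
6^64 ≡ 107^2 = 11449 ≡ 139 (mod 377)
6^128 ≡ 139^2 = 19321 ≡ 94 (mod 377)
6^256 ≡ 94^2 = 8836 ≡ 165 (mod 377)
376 = 256 + 64 + 32 + 16 + 8 in binary powers of 2.
So 6^376 ≡ 165 · 139 · 107 · 152 · 81 ≡ 373 (mod 377).
Since 373 ≠ 1, base 6 is a Fermat witness: 377 is composite.

373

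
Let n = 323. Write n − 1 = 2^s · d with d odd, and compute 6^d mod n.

323 − 1 = 322 = 2^1 · 161, so d = 161.
6^1 ≡ 6 (mod 323)
6^2 ≡ 6^2 = 36 ≡ 36 (mod 323)
6^4 ≡ 36^2 = 1296 ≡ 4 (mod 323)
6^8 ≡ 4^2 = 16 ≡ 16 (mod 323)
6^16 ≡ 16^2 = 256 ≡ 256 (mod 323)
6^32 ≡ 256^2 = 65536 ≡ 290 (mod 323)
6^64 ≡ 290^2 = 84100 ≡ 120 (mod 323)
6^128 ≡ 120^2 = 14400 ≡ 188 (mod 323)
161 = 128 + 32 + 1 in binary powers of 2.
So 6^161 ≡ 188 · 290 · 6 ≡ 244 (mod 323).
Squaring chain: 244; never reaches −1, so base 6 is a Miller–Rabin witness that 323 is composite.

244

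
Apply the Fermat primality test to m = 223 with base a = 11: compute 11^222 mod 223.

1

11^1 ≡ 11 (mod 223)
11^2 ≡ 11^2 = 121 ≡ 121 (mod 223)
11^4 ≡ 121^2 = 14641 ≡ 146 (mod 223)
11^8 ≡ 146^2 = 21316 ≡ 131 (mod 223)
11^16 ≡ 131^2 = 17161 ≡ 213 (mod 223)
11^32 ≡ 213^2 = 45369 ≡ 100 (mod 223)
11^64 ≡ 100^2 = 10000 ≡ 188 (mod 223)
11^128 ≡ 188^2 = 35344 ≡ 110 (mod 223)
222 = 128 + 64 + 16 + 8 + 4 + 2 in binary powers of 2.
So 11^222 ≡ 110 · 188 · 213 · 131 · 146 · 121 ≡ 1 (mod 223).
Since the result is 1, base 11 gives no evidence that 223 is composite.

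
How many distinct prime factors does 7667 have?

7667 = 11 · 697
697 = 17 · 41
7667 = 11 · 17 · 41, which has 3 distinct prime factors.

3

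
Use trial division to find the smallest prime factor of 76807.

89

76807 is odd.
Digit sum 28, not divisible by 3.
Ends in 7: not divisible by 5.
7: 76807 = 7·10972 + 3
11: 76807 = 11·6982 + 5
13: 76807 = 13·5908 + 3
17: 76807 = 17·4518 + 1
19: 76807 = 19·4042 + 9
23: 76807 = 23·3339 + 10
29: 76807 = 29·2648 + 15
31: 76807 = 31·2477 + 20
37: 76807 = 37·2075 + 32
41: 76807 = 41·1873 + 14
43: 76807 = 43·1786 + 9
47: 76807 = 47·1634 + 9
53: 76807 = 53·1449 + 10
59: 76807 = 59·1301 + 48
61: 76807 = 61·1259 + 8
67: 76807 = 67·1146 + 25
71: 76807 = 71·1081 + 56
73: 76807 = 73·1052 + 11
79: 76807 = 79·972 + 19
83: 76807 = 83·925 + 32
89: 76807 = 89·863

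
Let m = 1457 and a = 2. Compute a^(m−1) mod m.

2^1 ≡ 2 (mod 1457)
2^2 ≡ 2^2 = 4 ≡ 4 (mod 1457)
2^4 ≡ 4^2 = 16 ≡ 16 (mod 1457)
2^8 ≡ 16^2 = 256 ≡ 256 (mod 1457)
2^16 ≡ 256^2 = 65536 ≡ 1428 (mod 1457)
2^32 ≡ 1428^2 = 2039184 ≡ 841 (mod 1457)
2^64 ≡ 841^2 = 707281 ≡ 636 (mod 1457)
2^128 ≡ 636^2 = 404496 ≡ 907 (mod 1457)
2^256 ≡ 907^2 = 822649 ≡ 901 (mod 1457)
2^512 ≡ 901^2 = 811801 ≡ 252 (mod 1457)
2^1024 ≡ 252^2 = 63504 ≡ 853 (mod 1457)
1456 = 1024 + 256 + 128 + 32 + 16 in binary powers of 2.
So 2^1456 ≡ 853 · 901 · 907 · 841 · 1428 ≡ 1397 (mod 1457).
Since 1397 ≠ 1, base 2 is a Fermat witness: 1457 is composite.

1397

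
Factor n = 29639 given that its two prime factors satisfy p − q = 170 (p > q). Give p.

277

Since p = q + 170, we have 29639 = q(q + 170), so q² + 170q − 29639 = 0.
Discriminant: 170² + 4·29639 = 28900 + 118556 = 147456; √147456 = 384.
q = (−170 + 384)/2 = 107, and p = q + 170 = 277.
Check: 107 · 277 = 29639.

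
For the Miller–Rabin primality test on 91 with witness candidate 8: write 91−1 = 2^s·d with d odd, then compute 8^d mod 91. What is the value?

8

91 − 1 = 90 = 2^1 · 45, so d = 45.
8^1 ≡ 8 (mod 91)
8^2 ≡ 8^2 = 64 ≡ 64 (mod 91)
8^4 ≡ 64^2 = 4096 ≡ 1 (mod 91)
8^8 ≡ 1^2 = 1 ≡ 1 (mod 91)
8^16 ≡ 1^2 = 1 ≡ 1 (mod 91)
8^32 ≡ 1^2 = 1 ≡ 1 (mod 91)
45 = 32 + 8 + 4 + 1 in binary powers of 2.
So 8^45 ≡ 1 · 1 · 1 · 8 ≡ 8 (mod 91).
Squaring chain: 8; never reaches −1, so base 8 is a Miller–Rabin witness that 91 is composite.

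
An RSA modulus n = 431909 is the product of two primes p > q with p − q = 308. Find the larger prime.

Since p = q + 308, we have 431909 = q(q + 308), so q² + 308q − 431909 = 0.
Discriminant: 308² + 4·431909 = 94864 + 1727636 = 1822500; √1822500 = 1350.
q = (−308 + 1350)/2 = 521, and p = q + 308 = 829.
Check: 521 · 829 = 431909.

829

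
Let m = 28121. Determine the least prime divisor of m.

61

28121 is odd.
Digit sum 14, not divisible by 3.
Ends in 1: not divisible by 5.
7: 28121 = 7·4017 + 2
11: 28121 = 11·2556 + 5
13: 28121 = 13·2163 + 2
17: 28121 = 17·1654 + 3
19: 28121 = 19·1480 + 1
23: 28121 = 23·1222 + 15
29: 28121 = 29·969 + 20
31: 28121 = 31·907 + 4
37: 28121 = 37·760 + 1
41: 28121 = 41·685 + 36
43: 28121 = 43·653 + 42
47: 28121 = 47·598 + 15
53: 28121 = 53·530 + 31
59: 28121 = 59·476 + 37
61: 28121 = 61·461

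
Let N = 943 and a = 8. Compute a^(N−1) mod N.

679

8^1 ≡ 8 (mod 943)
8^2 ≡ 8^2 = 64 ≡ 64 (mod 943)
8^4 ≡ 64^2 = 4096 ≡ 324 (mod 943)
8^8 ≡ 324^2 = 104976 ≡ 303 (mod 943)
8^16 ≡ 303^2 = 91809 ≡ 338 (mod 943)
8^32 ≡ 338^2 = 114244 ≡ 141 (mod 943)
8^64 ≡ 141^2 = 19881 ≡ 78 (mod 943)
8^128 ≡ 78^2 = 6084 ≡ 426 (mod 943)
8^256 ≡ 426^2 = 181476 ≡ 420 (mod 943)
8^512 ≡ 420^2 = 176400 ≡ 59 (mod 943)
942 = 512 + 256 + 128 + 32 + 8 + 4 + 2 in binary powers of 2.
So 8^942 ≡ 59 · 420 · 426 · 141 · 303 · 324 · 64 ≡ 679 (mod 943).
Since 679 ≠ 1, base 8 is a Fermat witness: 943 is composite.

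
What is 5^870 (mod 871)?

129

5^1 ≡ 5 (mod 871)
5^2 ≡ 5^2 = 25 ≡ 25 (mod 871)
5^4 ≡ 25^2 = 625 ≡ 625 (mod 871)
5^8 ≡ 625^2 = 390625 ≡ 417 (mod 871)
5^16 ≡ 417^2 = 173889 ≡ 560 (mod 871)
5^32 ≡ 560^2 = 313600 ≡ 40 (mod 871)
5^64 ≡ 40^2 = 1600 ≡ 729 (mod 871)
5^128 ≡ 729^2 = 531441 ≡ 131 (mod 871)
5^256 ≡ 131^2 = 17161 ≡ 612 (mod 871)
5^512 ≡ 612^2 = 374544 ≡ 14 (mod 871)
870 = 512 + 256 + 64 + 32 + 4 + 2 in binary powers of 2.
So 5^870 ≡ 14 · 612 · 729 · 40 · 625 · 25 ≡ 129 (mod 871).
Since 129 ≠ 1, base 5 is a Fermat witness: 871 is composite.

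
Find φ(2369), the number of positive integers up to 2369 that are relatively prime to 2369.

2244

Factor: 2369 = 23 · 103.
φ(2369) = (23−1) · (103−1) = 22 · 102 = 2244.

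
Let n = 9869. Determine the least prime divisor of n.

9869 is odd.
Digit sum 32, not divisible by 3.
Ends in 9: not divisible by 5.
7: 9869 = 7·1409 + 6
11: 9869 = 11·897 + 2
13: 9869 = 13·759 + 2
17: 9869 = 17·580 + 9
19: 9869 = 19·519 + 8
23: 9869 = 23·429 + 2
29: 9869 = 29·340 + 9
31: 9869 = 31·318 + 11
37: 9869 = 37·266 + 27
41: 9869 = 41·240 + 29
43: 9869 = 43·229 + 22
47: 9869 = 47·209 + 46
53: 9869 = 53·186 + 11
59: 9869 = 59·167 + 16
61: 9869 = 61·161 + 48
67: 9869 = 67·147 + 20
71: 9869 = 71·139

71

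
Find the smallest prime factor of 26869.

97

26869 is odd.
Digit sum 31, not divisible by 3.
Ends in 9: not divisible by 5.
7: 26869 = 7·3838 + 3
11: 26869 = 11·2442 + 7
13: 26869 = 13·2066 + 11
17: 26869 = 17·1580 + 9
19: 26869 = 19·1414 + 3
23: 26869 = 23·1168 + 5
29: 26869 = 29·926 + 15
31: 26869 = 31·866 + 23
37: 26869 = 37·726 + 7
41: 26869 = 41·655 + 14
43: 26869 = 43·624 + 37
47: 26869 = 47·571 + 32
53: 26869 = 53·506 + 51
59: 26869 = 59·455 + 24
61: 26869 = 61·440 + 29
67: 26869 = 67·401 + 2
71: 26869 = 71·378 + 31
73: 26869 = 73·368 + 5
79: 26869 = 79·340 + 9
83: 26869 = 83·323 + 60
89: 26869 = 89·301 + 80
97: 26869 = 97·277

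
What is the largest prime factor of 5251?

5251 = 59 · 89
89 is prime.
So 5251 = 59 · 89; the largest prime factor is 89.

89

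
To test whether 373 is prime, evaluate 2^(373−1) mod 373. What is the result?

2^1 ≡ 2 (mod 373)
2^2 ≡ 2^2 = 4 ≡ 4 (mod 373)
2^4 ≡ 4^2 = 16 ≡ 16 (mod 373)
2^8 ≡ 16^2 = 256 ≡ 256 (mod 373)
2^16 ≡ 256^2 = 65536 ≡ 261 (mod 373)
2^32 ≡ 261^2 = 68121 ≡ 235 (mod 373)
2^64 ≡ 235^2 = 55225 ≡ 21 (mod 373)
2^128 ≡ 21^2 = 441 ≡ 68 (mod 373)
2^256 ≡ 68^2 = 4624 ≡ 148 (mod 373)
372 = 256 + 64 + 32 + 16 + 4 in binary powers of 2.
So 2^372 ≡ 148 · 21 · 235 · 261 · 16 ≡ 1 (mod 373).
Since the result is 1, base 2 gives no evidence that 373 is composite.

1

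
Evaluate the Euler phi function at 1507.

1360

Factor: 1507 = 11 · 137.
φ(1507) = (11−1) · (137−1) = 10 · 136 = 1360.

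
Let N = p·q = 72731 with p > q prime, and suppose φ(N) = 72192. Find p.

283

φ(n) = (p−1)(q−1) = n − (p+q) + 1, so p + q = 72731 − 72192 + 1 = 540.
p and q are the roots of t² − 540t + 72731 = 0.
Discriminant: 540² − 4·72731 = 291600 − 290924 = 676; √676 = 26.
q = (540 − 26)/2 = 257, p = (540 + 26)/2 = 283.
Check: 257 · 283 = 72731.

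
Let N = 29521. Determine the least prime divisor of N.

29521 is odd.
Digit sum 19, not divisible by 3.
Ends in 1: not divisible by 5.
7: 29521 = 7·4217 + 2
11: 29521 = 11·2683 + 8
13: 29521 = 13·2270 + 11
17: 29521 = 17·1736 + 9
19: 29521 = 19·1553 + 14
23: 29521 = 23·1283 + 12
29: 29521 = 29·1017 + 28
31: 29521 = 31·952 + 9
37: 29521 = 37·797 + 32
41: 29521 = 41·720 + 1
43: 29521 = 43·686 + 23
47: 29521 = 47·628 + 5
53: 29521 = 53·557

53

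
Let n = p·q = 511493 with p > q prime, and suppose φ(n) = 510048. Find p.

φ(n) = (p−1)(q−1) = n − (p+q) + 1, so p + q = 511493 − 510048 + 1 = 1446.
p and q are the roots of t² − 1446t + 511493 = 0.
Discriminant: 1446² − 4·511493 = 2090916 − 2045972 = 44944; √44944 = 212.
q = (1446 − 212)/2 = 617, p = (1446 + 212)/2 = 829.
Check: 617 · 829 = 511493.

829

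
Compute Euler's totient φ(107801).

99792

Factor: 107801 = 23 · 43 · 109.
φ(107801) = (23−1) · (43−1) · (109−1) = 22 · 42 · 108 = 99792.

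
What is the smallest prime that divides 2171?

2171 is odd.
Digit sum 11, not divisible by 3.
Ends in 1: not divisible by 5.
7: 2171 = 7·310 + 1
11: 2171 = 11·197 + 4
13: 2171 = 13·167

13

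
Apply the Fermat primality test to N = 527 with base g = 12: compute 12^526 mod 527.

236

12^1 ≡ 12 (mod 527)
12^2 ≡ 12^2 = 144 ≡ 144 (mod 527)
12^4 ≡ 144^2 = 20736 ≡ 183 (mod 527)
12^8 ≡ 183^2 = 33489 ≡ 288 (mod 527)
12^16 ≡ 288^2 = 82944 ≡ 205 (mod 527)
12^32 ≡ 205^2 = 42025 ≡ 392 (mod 527)
12^64 ≡ 392^2 = 153664 ≡ 307 (mod 527)
12^128 ≡ 307^2 = 94249 ≡ 443 (mod 527)
12^256 ≡ 443^2 = 196249 ≡ 205 (mod 527)
12^512 ≡ 205^2 = 42025 ≡ 392 (mod 527)
526 = 512 + 8 + 4 + 2 in binary powers of 2.
So 12^526 ≡ 392 · 288 · 183 · 144 ≡ 236 (mod 527).
Since 236 ≠ 1, base 12 is a Fermat witness: 527 is composite.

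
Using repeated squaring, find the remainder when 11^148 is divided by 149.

11^1 ≡ 11 (mod 149)
11^2 ≡ 11^2 = 121 ≡ 121 (mod 149)
11^4 ≡ 121^2 = 14641 ≡ 39 (mod 149)
11^8 ≡ 39^2 = 1521 ≡ 31 (mod 149)
11^16 ≡ 31^2 = 961 ≡ 67 (mod 149)
11^32 ≡ 67^2 = 4489 ≡ 19 (mod 149)
11^64 ≡ 19^2 = 361 ≡ 63 (mod 149)
11^128 ≡ 63^2 = 3969 ≡ 95 (mod 149)
148 = 128 + 16 + 4 in binary powers of 2.
So 11^148 ≡ 95 · 67 · 39 ≡ 1 (mod 149).
Since the result is 1, base 11 gives no evidence that 149 is composite.

1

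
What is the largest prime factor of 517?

47

517 = 11 · 47
47 is prime.
So 517 = 11 · 47; the largest prime factor is 47.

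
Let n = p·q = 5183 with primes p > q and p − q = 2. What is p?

Since p = q + 2, we have 5183 = q(q + 2), so q² + 2q − 5183 = 0.
Discriminant: 2² + 4·5183 = 4 + 20732 = 20736; √20736 = 144.
q = (−2 + 144)/2 = 71, and p = q + 2 = 73.
Check: 71 · 73 = 5183.

73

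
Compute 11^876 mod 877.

1

11^1 ≡ 11 (mod 877)
11^2 ≡ 11^2 = 121 ≡ 121 (mod 877)
11^4 ≡ 121^2 = 14641 ≡ 609 (mod 877)
11^8 ≡ 609^2 = 370881 ≡ 787 (mod 877)
11^16 ≡ 787^2 = 619369 ≡ 207 (mod 877)
11^32 ≡ 207^2 = 42849 ≡ 753 (mod 877)
11^64 ≡ 753^2 = 567009 ≡ 467 (mod 877)
11^128 ≡ 467^2 = 218089 ≡ 593 (mod 877)
11^256 ≡ 593^2 = 351649 ≡ 849 (mod 877)
11^512 ≡ 849^2 = 720801 ≡ 784 (mod 877)
876 = 512 + 256 + 64 + 32 + 8 + 4 in binary powers of 2.
So 11^876 ≡ 784 · 849 · 467 · 753 · 787 · 609 ≡ 1 (mod 877).
Since the result is 1, base 11 gives no evidence that 877 is composite.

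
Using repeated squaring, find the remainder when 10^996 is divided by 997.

1

10^1 ≡ 10 (mod 997)
10^2 ≡ 10^2 = 100 ≡ 100 (mod 997)
10^4 ≡ 100^2 = 10000 ≡ 30 (mod 997)
10^8 ≡ 30^2 = 900 ≡ 900 (mod 997)
10^16 ≡ 900^2 = 810000 ≡ 436 (mod 997)
10^32 ≡ 436^2 = 190096 ≡ 666 (mod 997)
10^64 ≡ 666^2 = 443556 ≡ 888 (mod 997)
10^128 ≡ 888^2 = 788544 ≡ 914 (mod 997)
10^256 ≡ 914^2 = 835396 ≡ 907 (mod 997)
10^512 ≡ 907^2 = 822649 ≡ 124 (mod 997)
996 = 512 + 256 + 128 + 64 + 32 + 4 in binary powers of 2.
So 10^996 ≡ 124 · 907 · 914 · 888 · 666 · 30 ≡ 1 (mod 997).
Since the result is 1, base 10 gives no evidence that 997 is composite.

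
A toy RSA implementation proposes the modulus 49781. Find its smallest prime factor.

49781 is odd.
Digit sum 29, not divisible by 3.
Ends in 1: not divisible by 5.
7: 49781 = 7·7111 + 4
11: 49781 = 11·4525 + 6
13: 49781 = 13·3829 + 4
17: 49781 = 17·2928 + 5
19: 49781 = 19·2620 + 1
23: 49781 = 23·2164 + 9
29: 49781 = 29·1716 + 17
31: 49781 = 31·1605 + 26
37: 49781 = 37·1345 + 16
41: 49781 = 41·1214 + 7
43: 49781 = 43·1157 + 30
47: 49781 = 47·1059 + 8
53: 49781 = 53·939 + 14
59: 49781 = 59·843 + 44
61: 49781 = 61·816 + 5
67: 49781 = 67·743

67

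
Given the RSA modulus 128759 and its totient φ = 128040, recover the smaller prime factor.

331

φ(n) = (p−1)(q−1) = n − (p+q) + 1, so p + q = 128759 − 128040 + 1 = 720.
p and q are the roots of t² − 720t + 128759 = 0.
Discriminant: 720² − 4·128759 = 518400 − 515036 = 3364; √3364 = 58.
q = (720 − 58)/2 = 331, p = (720 + 58)/2 = 389.
Check: 331 · 389 = 128759.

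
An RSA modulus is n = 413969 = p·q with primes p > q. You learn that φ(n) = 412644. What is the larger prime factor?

φ(n) = (p−1)(q−1) = n − (p+q) + 1, so p + q = 413969 − 412644 + 1 = 1326.
p and q are the roots of t² − 1326t + 413969 = 0.
Discriminant: 1326² − 4·413969 = 1758276 − 1655876 = 102400; √102400 = 320.
q = (1326 − 320)/2 = 503, p = (1326 + 320)/2 = 823.
Check: 503 · 823 = 413969.

823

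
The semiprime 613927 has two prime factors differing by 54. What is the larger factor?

Since p = q + 54, we have 613927 = q(q + 54), so q² + 54q − 613927 = 0.
Discriminant: 54² + 4·613927 = 2916 + 2455708 = 2458624; √2458624 = 1568.
q = (−54 + 1568)/2 = 757, and p = q + 54 = 811.
Check: 757 · 811 = 613927.

811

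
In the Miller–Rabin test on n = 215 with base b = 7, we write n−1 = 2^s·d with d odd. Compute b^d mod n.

215 − 1 = 214 = 2^1 · 107, so d = 107.
7^1 ≡ 7 (mod 215)
7^2 ≡ 7^2 = 49 ≡ 49 (mod 215)
7^4 ≡ 49^2 = 2401 ≡ 36 (mod 215)
7^8 ≡ 36^2 = 1296 ≡ 6 (mod 215)
7^16 ≡ 6^2 = 36 ≡ 36 (mod 215)
7^32 ≡ 36^2 = 1296 ≡ 6 (mod 215)
7^64 ≡ 6^2 = 36 ≡ 36 (mod 215)
107 = 64 + 32 + 8 + 2 + 1 in binary powers of 2.
So 7^107 ≡ 36 · 6 · 6 · 49 · 7 ≡ 123 (mod 215).
Squaring chain: 123; never reaches −1, so base 7 is a Miller–Rabin witness that 215 is composite.

123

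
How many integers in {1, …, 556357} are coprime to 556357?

530400

Factor: 556357 = 31 · 131 · 137.
φ(556357) = (31−1) · (131−1) · (137−1) = 30 · 130 · 136 = 530400.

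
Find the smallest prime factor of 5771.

29

5771 is odd.
Digit sum 20, not divisible by 3.
Ends in 1: not divisible by 5.
7: 5771 = 7·824 + 3
11: 5771 = 11·524 + 7
13: 5771 = 13·443 + 12
17: 5771 = 17·339 + 8
19: 5771 = 19·303 + 14
23: 5771 = 23·250 + 21
29: 5771 = 29·199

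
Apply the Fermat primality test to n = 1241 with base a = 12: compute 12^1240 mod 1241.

12^1 ≡ 12 (mod 1241)
12^2 ≡ 12^2 = 144 ≡ 144 (mod 1241)
12^4 ≡ 144^2 = 20736 ≡ 880 (mod 1241)
12^8 ≡ 880^2 = 774400 ≡ 16 (mod 1241)
12^16 ≡ 16^2 = 256 ≡ 256 (mod 1241)
12^32 ≡ 256^2 = 65536 ≡ 1004 (mod 1241)
12^64 ≡ 1004^2 = 1008016 ≡ 324 (mod 1241)
12^128 ≡ 324^2 = 104976 ≡ 732 (mod 1241)
12^256 ≡ 732^2 = 535824 ≡ 953 (mod 1241)
12^512 ≡ 953^2 = 908209 ≡ 1038 (mod 1241)
12^1024 ≡ 1038^2 = 1077444 ≡ 256 (mod 1241)
1240 = 1024 + 128 + 64 + 16 + 8 in binary powers of 2.
So 12^1240 ≡ 256 · 732 · 324 · 256 · 16 ≡ 475 (mod 1241).
Since 475 ≠ 1, base 12 is a Fermat witness: 1241 is composite.

475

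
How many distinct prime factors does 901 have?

2

901 = 17 · 53
901 = 17 · 53, which has 2 distinct prime factors.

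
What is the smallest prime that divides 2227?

17

2227 is odd.
Digit sum 13, not divisible by 3.
Ends in 7: not divisible by 5.
7: 2227 = 7·318 + 1
11: 2227 = 11·202 + 5
13: 2227 = 13·171 + 4
17: 2227 = 17·131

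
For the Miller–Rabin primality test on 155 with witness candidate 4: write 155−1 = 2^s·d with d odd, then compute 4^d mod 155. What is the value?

155 − 1 = 154 = 2^1 · 77, so d = 77.
4^1 ≡ 4 (mod 155)
4^2 ≡ 4^2 = 16 ≡ 16 (mod 155)
4^4 ≡ 16^2 = 256 ≡ 101 (mod 155)
4^8 ≡ 101^2 = 10201 ≡ 126 (mod 155)
4^16 ≡ 126^2 = 15876 ≡ 66 (mod 155)
4^32 ≡ 66^2 = 4356 ≡ 16 (mod 155)
4^64 ≡ 16^2 = 256 ≡ 101 (mod 155)
77 = 64 + 8 + 4 + 1 in binary powers of 2.
So 4^77 ≡ 101 · 126 · 101 · 4 ≡ 109 (mod 155).
Squaring chain: 109; never reaches −1, so base 4 is a Miller–Rabin witness that 155 is composite.

109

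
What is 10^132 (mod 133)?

10^1 ≡ 10 (mod 133)
10^2 ≡ 10^2 = 100 ≡ 100 (mod 133)
10^4 ≡ 100^2 = 10000 ≡ 25 (mod 133)
10^8 ≡ 25^2 = 625 ≡ 93 (mod 133)
10^16 ≡ 93^2 = 8649 ≡ 4 (mod 133)
10^32 ≡ 4^2 = 16 ≡ 16 (mod 133)
10^64 ≡ 16^2 = 256 ≡ 123 (mod 133)
10^128 ≡ 123^2 = 15129 ≡ 100 (mod 133)
132 = 128 + 4 in binary powers of 2.
So 10^132 ≡ 100 · 25 ≡ 106 (mod 133).
Since 106 ≠ 1, base 10 is a Fermat witness: 133 is composite.

106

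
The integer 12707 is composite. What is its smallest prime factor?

97

12707 is odd.
Digit sum 17, not divisible by 3.
Ends in 7: not divisible by 5.
7: 12707 = 7·1815 + 2
11: 12707 = 11·1155 + 2
13: 12707 = 13·977 + 6
17: 12707 = 17·747 + 8
19: 12707 = 19·668 + 15
23: 12707 = 23·552 + 11
29: 12707 = 29·438 + 5
31: 12707 = 31·409 + 28
37: 12707 = 37·343 + 16
41: 12707 = 41·309 + 38
43: 12707 = 43·295 + 22
47: 12707 = 47·270 + 17
53: 12707 = 53·239 + 40
59: 12707 = 59·215 + 22
61: 12707 = 61·208 + 19
67: 12707 = 67·189 + 44
71: 12707 = 71·178 + 69
73: 12707 = 73·174 + 5
79: 12707 = 79·160 + 67
83: 12707 = 83·153 + 8
89: 12707 = 89·142 + 69
97: 12707 = 97·131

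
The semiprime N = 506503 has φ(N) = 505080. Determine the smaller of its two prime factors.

φ(n) = (p−1)(q−1) = n − (p+q) + 1, so p + q = 506503 − 505080 + 1 = 1424.
p and q are the roots of t² − 1424t + 506503 = 0.
Discriminant: 1424² − 4·506503 = 2027776 − 2026012 = 1764; √1764 = 42.
q = (1424 − 42)/2 = 691, p = (1424 + 42)/2 = 733.
Check: 691 · 733 = 506503.

691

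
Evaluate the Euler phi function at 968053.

937728

Factor: 968053 = 73 · 89 · 149.
φ(968053) = (73−1) · (89−1) · (149−1) = 72 · 88 · 148 = 937728.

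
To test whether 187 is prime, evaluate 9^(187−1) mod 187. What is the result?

9^1 ≡ 9 (mod 187)
9^2 ≡ 9^2 = 81 ≡ 81 (mod 187)
9^4 ≡ 81^2 = 6561 ≡ 16 (mod 187)
9^8 ≡ 16^2 = 256 ≡ 69 (mod 187)
9^16 ≡ 69^2 = 4761 ≡ 86 (mod 187)
9^32 ≡ 86^2 = 7396 ≡ 103 (mod 187)
9^64 ≡ 103^2 = 10609 ≡ 137 (mod 187)
9^128 ≡ 137^2 = 18769 ≡ 69 (mod 187)
186 = 128 + 32 + 16 + 8 + 2 in binary powers of 2.
So 9^186 ≡ 69 · 103 · 86 · 69 · 81 ≡ 64 (mod 187).
Since 64 ≠ 1, base 9 is a Fermat witness: 187 is composite.

64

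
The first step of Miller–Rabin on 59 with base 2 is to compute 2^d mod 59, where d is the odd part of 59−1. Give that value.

58

59 − 1 = 58 = 2^1 · 29, so d = 29.
2^1 ≡ 2 (mod 59)
2^2 ≡ 2^2 = 4 ≡ 4 (mod 59)
2^4 ≡ 4^2 = 16 ≡ 16 (mod 59)
2^8 ≡ 16^2 = 256 ≡ 20 (mod 59)
2^16 ≡ 20^2 = 400 ≡ 46 (mod 59)
29 = 16 + 8 + 4 + 1 in binary powers of 2.
So 2^29 ≡ 46 · 20 · 16 · 2 ≡ 58 (mod 59).
Since 2^d ≡ 58 (mod 59), base 2 does not prove 59 composite.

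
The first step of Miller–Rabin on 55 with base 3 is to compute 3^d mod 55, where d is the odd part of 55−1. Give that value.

42

55 − 1 = 54 = 2^1 · 27, so d = 27.
3^1 ≡ 3 (mod 55)
3^2 ≡ 3^2 = 9 ≡ 9 (mod 55)
3^4 ≡ 9^2 = 81 ≡ 26 (mod 55)
3^8 ≡ 26^2 = 676 ≡ 16 (mod 55)
3^16 ≡ 16^2 = 256 ≡ 36 (mod 55)
27 = 16 + 8 + 2 + 1 in binary powers of 2.
So 3^27 ≡ 36 · 16 · 9 · 3 ≡ 42 (mod 55).
Squaring chain: 42; never reaches −1, so base 3 is a Miller–Rabin witness that 55 is composite.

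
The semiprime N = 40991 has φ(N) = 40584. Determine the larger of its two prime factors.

229

φ(n) = (p−1)(q−1) = n − (p+q) + 1, so p + q = 40991 − 40584 + 1 = 408.
p and q are the roots of t² − 408t + 40991 = 0.
Discriminant: 408² − 4·40991 = 166464 − 163964 = 2500; √2500 = 50.
q = (408 − 50)/2 = 179, p = (408 + 50)/2 = 229.
Check: 179 · 229 = 40991.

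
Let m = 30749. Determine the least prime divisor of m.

30749 is odd.
Digit sum 23, not divisible by 3.
Ends in 9: not divisible by 5.
7: 30749 = 7·4392 + 5
11: 30749 = 11·2795 + 4
13: 30749 = 13·2365 + 4
17: 30749 = 17·1808 + 13
19: 30749 = 19·1618 + 7
23: 30749 = 23·1336 + 21
29: 30749 = 29·1060 + 9
31: 30749 = 31·991 + 28
37: 30749 = 37·831 + 2
41: 30749 = 41·749 + 40
43: 30749 = 43·715 + 4
47: 30749 = 47·654 + 11
53: 30749 = 53·580 + 9
59: 30749 = 59·521 + 10
61: 30749 = 61·504 + 5
67: 30749 = 67·458 + 63
71: 30749 = 71·433 + 6
73: 30749 = 73·421 + 16
79: 30749 = 79·389 + 18
83: 30749 = 83·370 + 39
89: 30749 = 89·345 + 44
97: 30749 = 97·317

97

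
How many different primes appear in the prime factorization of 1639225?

1639225 = 5^2 · 65569
65569 = 7 · 9367
9367 = 17 · 551
551 = 19 · 29
1639225 = 5^2 · 7 · 17 · 19 · 29, which has 5 distinct prime factors.

5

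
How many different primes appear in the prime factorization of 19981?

3

19981 = 13 · 1537
1537 = 29 · 53
19981 = 13 · 29 · 53, which has 3 distinct prime factors.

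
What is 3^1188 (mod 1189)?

3^1 ≡ 3 (mod 1189)
3^2 ≡ 3^2 = 9 ≡ 9 (mod 1189)
3^4 ≡ 9^2 = 81 ≡ 81 (mod 1189)
3^8 ≡ 81^2 = 6561 ≡ 616 (mod 1189)
3^16 ≡ 616^2 = 379456 ≡ 165 (mod 1189)
3^32 ≡ 165^2 = 27225 ≡ 1067 (mod 1189)
3^64 ≡ 1067^2 = 1138489 ≡ 616 (mod 1189)
3^128 ≡ 616^2 = 379456 ≡ 165 (mod 1189)
3^256 ≡ 165^2 = 27225 ≡ 1067 (mod 1189)
3^512 ≡ 1067^2 = 1138489 ≡ 616 (mod 1189)
3^1024 ≡ 616^2 = 379456 ≡ 165 (mod 1189)
1188 = 1024 + 128 + 32 + 4 in binary powers of 2.
So 3^1188 ≡ 165 · 165 · 1067 · 81 ≡ 1147 (mod 1189).
Since 1147 ≠ 1, base 3 is a Fermat witness: 1189 is composite.

1147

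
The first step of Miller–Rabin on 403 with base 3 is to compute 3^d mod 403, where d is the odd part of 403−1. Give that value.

403 − 1 = 402 = 2^1 · 201, so d = 201.
3^1 ≡ 3 (mod 403)
3^2 ≡ 3^2 = 9 ≡ 9 (mod 403)
3^4 ≡ 9^2 = 81 ≡ 81 (mod 403)
3^8 ≡ 81^2 = 6561 ≡ 113 (mod 403)
3^16 ≡ 113^2 = 12769 ≡ 276 (mod 403)
3^32 ≡ 276^2 = 76176 ≡ 9 (mod 403)
3^64 ≡ 9^2 = 81 ≡ 81 (mod 403)
3^128 ≡ 81^2 = 6561 ≡ 113 (mod 403)
201 = 128 + 64 + 8 + 1 in binary powers of 2.
So 3^201 ≡ 113 · 81 · 113 · 3 ≡ 170 (mod 403).
Squaring chain: 170; never reaches −1, so base 3 is a Miller–Rabin witness that 403 is composite.

170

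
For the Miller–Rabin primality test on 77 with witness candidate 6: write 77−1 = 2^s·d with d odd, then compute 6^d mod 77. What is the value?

77 − 1 = 76 = 2^2 · 19, so d = 19.
6^1 ≡ 6 (mod 77)
6^2 ≡ 6^2 = 36 ≡ 36 (mod 77)
6^4 ≡ 36^2 = 1296 ≡ 64 (mod 77)
6^8 ≡ 64^2 = 4096 ≡ 15 (mod 77)
6^16 ≡ 15^2 = 225 ≡ 71 (mod 77)
19 = 16 + 2 + 1 in binary powers of 2.
So 6^19 ≡ 71 · 36 · 6 ≡ 13 (mod 77).
Squaring chain: 13 → 15; never reaches −1, so base 6 is a Miller–Rabin witness that 77 is composite.

13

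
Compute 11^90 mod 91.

64

11^1 ≡ 11 (mod 91)
11^2 ≡ 11^2 = 121 ≡ 30 (mod 91)
11^4 ≡ 30^2 = 900 ≡ 81 (mod 91)
11^8 ≡ 81^2 = 6561 ≡ 9 (mod 91)
11^16 ≡ 9^2 = 81 ≡ 81 (mod 91)
11^32 ≡ 81^2 = 6561 ≡ 9 (mod 91)
11^64 ≡ 9^2 = 81 ≡ 81 (mod 91)
90 = 64 + 16 + 8 + 2 in binary powers of 2.
So 11^90 ≡ 81 · 81 · 9 · 30 ≡ 64 (mod 91).
Since 64 ≠ 1, base 11 is a Fermat witness: 91 is composite.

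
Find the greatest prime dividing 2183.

2183 = 37 · 59
59 is prime.
So 2183 = 37 · 59; the largest prime factor is 59.

59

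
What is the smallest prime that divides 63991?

63991 is odd.
Digit sum 28, not divisible by 3.
Ends in 1: not divisible by 5.
7: 63991 = 7·9141 + 4
11: 63991 = 11·5817 + 4
13: 63991 = 13·4922 + 5
17: 63991 = 17·3764 + 3
19: 63991 = 19·3367 + 18
23: 63991 = 23·2782 + 5
29: 63991 = 29·2206 + 17
31: 63991 = 31·2064 + 7
37: 63991 = 37·1729 + 18
41: 63991 = 41·1560 + 31
43: 63991 = 43·1488 + 7
47: 63991 = 47·1361 + 24
53: 63991 = 53·1207 + 20
59: 63991 = 59·1084 + 35
61: 63991 = 61·1049 + 2
67: 63991 = 67·955 + 6
71: 63991 = 71·901 + 20
73: 63991 = 73·876 + 43
79: 63991 = 79·810 + 1
83: 63991 = 83·770 + 81
89: 63991 = 89·719

89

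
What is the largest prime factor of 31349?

47

31349 = 23 · 1363
1363 = 29 · 47
47 is prime.
So 31349 = 23 · 29 · 47; the largest prime factor is 47.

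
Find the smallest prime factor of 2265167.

53

2265167 is odd.
Digit sum 29, not divisible by 3.
Ends in 7: not divisible by 5.
7: 2265167 = 7·323595 + 2
11: 2265167 = 11·205924 + 3
13: 2265167 = 13·174243 + 8
17: 2265167 = 17·133245 + 2
19: 2265167 = 19·119219 + 6
23: 2265167 = 23·98485 + 12
29: 2265167 = 29·78109 + 6
31: 2265167 = 31·73069 + 28
37: 2265167 = 37·61220 + 27
41: 2265167 = 41·55247 + 40
43: 2265167 = 43·52678 + 13
47: 2265167 = 47·48195 + 2
53: 2265167 = 53·42739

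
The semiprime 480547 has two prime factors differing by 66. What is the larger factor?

Since p = q + 66, we have 480547 = q(q + 66), so q² + 66q − 480547 = 0.
Discriminant: 66² + 4·480547 = 4356 + 1922188 = 1926544; √1926544 = 1388.
q = (−66 + 1388)/2 = 661, and p = q + 66 = 727.
Check: 661 · 727 = 480547.

727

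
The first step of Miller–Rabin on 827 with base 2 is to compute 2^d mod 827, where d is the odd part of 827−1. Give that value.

826

827 − 1 = 826 = 2^1 · 413, so d = 413.
2^1 ≡ 2 (mod 827)
2^2 ≡ 2^2 = 4 ≡ 4 (mod 827)
2^4 ≡ 4^2 = 16 ≡ 16 (mod 827)
2^8 ≡ 16^2 = 256 ≡ 256 (mod 827)
2^16 ≡ 256^2 = 65536 ≡ 203 (mod 827)
2^32 ≡ 203^2 = 41209 ≡ 686 (mod 827)
2^64 ≡ 686^2 = 470596 ≡ 33 (mod 827)
2^128 ≡ 33^2 = 1089 ≡ 262 (mod 827)
2^256 ≡ 262^2 = 68644 ≡ 3 (mod 827)
413 = 256 + 128 + 16 + 8 + 4 + 1 in binary powers of 2.
So 2^413 ≡ 3 · 262 · 203 · 256 · 16 · 2 ≡ 826 (mod 827).
Since 2^d ≡ 826 (mod 827), base 2 does not prove 827 composite.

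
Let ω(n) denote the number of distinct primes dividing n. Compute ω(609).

3

609 = 3 · 203
203 = 7 · 29
609 = 3 · 7 · 29, which has 3 distinct prime factors.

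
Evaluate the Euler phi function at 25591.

Factor: 25591 = 157 · 163.
φ(25591) = (157−1) · (163−1) = 156 · 162 = 25272.

25272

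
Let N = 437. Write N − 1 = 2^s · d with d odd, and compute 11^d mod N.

437 − 1 = 436 = 2^2 · 109, so d = 109.
11^1 ≡ 11 (mod 437)
11^2 ≡ 11^2 = 121 ≡ 121 (mod 437)
11^4 ≡ 121^2 = 14641 ≡ 220 (mod 437)
11^8 ≡ 220^2 = 48400 ≡ 330 (mod 437)
11^16 ≡ 330^2 = 108900 ≡ 87 (mod 437)
11^32 ≡ 87^2 = 7569 ≡ 140 (mod 437)
11^64 ≡ 140^2 = 19600 ≡ 372 (mod 437)
109 = 64 + 32 + 8 + 4 + 1 in binary powers of 2.
So 11^109 ≡ 372 · 140 · 330 · 220 · 11 ≡ 182 (mod 437).
Squaring chain: 182 → 349; never reaches −1, so base 11 is a Miller–Rabin witness that 437 is composite.

182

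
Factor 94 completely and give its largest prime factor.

47

94 = 2 · 47
47 is prime.
So 94 = 2 · 47; the largest prime factor is 47.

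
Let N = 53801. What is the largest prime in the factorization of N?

73

53801 = 11 · 4891
4891 = 67 · 73
73 is prime.
So 53801 = 11 · 67 · 73; the largest prime factor is 73.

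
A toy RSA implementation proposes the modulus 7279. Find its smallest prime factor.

29

7279 is odd.
Digit sum 25, not divisible by 3.
Ends in 9: not divisible by 5.
7: 7279 = 7·1039 + 6
11: 7279 = 11·661 + 8
13: 7279 = 13·559 + 12
17: 7279 = 17·428 + 3
19: 7279 = 19·383 + 2
23: 7279 = 23·316 + 11
29: 7279 = 29·251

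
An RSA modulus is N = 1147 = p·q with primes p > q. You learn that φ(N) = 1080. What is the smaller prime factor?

φ(n) = (p−1)(q−1) = n − (p+q) + 1, so p + q = 1147 − 1080 + 1 = 68.
p and q are the roots of t² − 68t + 1147 = 0.
Discriminant: 68² − 4·1147 = 4624 − 4588 = 36; √36 = 6.
q = (68 − 6)/2 = 31, p = (68 + 6)/2 = 37.
Check: 31 · 37 = 1147.

31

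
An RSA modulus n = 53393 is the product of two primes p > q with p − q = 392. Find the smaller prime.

Since p = q + 392, we have 53393 = q(q + 392), so q² + 392q − 53393 = 0.
Discriminant: 392² + 4·53393 = 153664 + 213572 = 367236; √367236 = 606.
q = (−392 + 606)/2 = 107, and p = q + 392 = 499.
Check: 107 · 499 = 53393.

107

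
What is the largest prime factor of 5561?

83

5561 = 67 · 83
83 is prime.
So 5561 = 67 · 83; the largest prime factor is 83.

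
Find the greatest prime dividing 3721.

61

3721 = 61 · 61
61 = 61 · 1
So 3721 = 61^2; the largest prime factor is 61.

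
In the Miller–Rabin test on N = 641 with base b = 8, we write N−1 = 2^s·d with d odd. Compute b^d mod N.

77

641 − 1 = 640 = 2^7 · 5, so d = 5.
8^1 ≡ 8 (mod 641)
8^2 ≡ 8^2 = 64 ≡ 64 (mod 641)
8^4 ≡ 64^2 = 4096 ≡ 250 (mod 641)
5 = 4 + 1 in binary powers of 2.
So 8^5 ≡ 250 · 8 ≡ 77 (mod 641).
Squaring chain: 77 → 160 → 601 → 318 → 487 → 640 → 1; reaches −1, so base 8 does not prove 641 composite.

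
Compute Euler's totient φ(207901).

195888

Factor: 207901 = 29 · 67 · 107.
φ(207901) = (29−1) · (67−1) · (107−1) = 28 · 66 · 106 = 195888.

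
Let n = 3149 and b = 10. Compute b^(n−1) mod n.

10^1 ≡ 10 (mod 3149)
10^2 ≡ 10^2 = 100 ≡ 100 (mod 3149)
10^4 ≡ 100^2 = 10000 ≡ 553 (mod 3149)
10^8 ≡ 553^2 = 305809 ≡ 356 (mod 3149)
10^16 ≡ 356^2 = 126736 ≡ 776 (mod 3149)
10^32 ≡ 776^2 = 602176 ≡ 717 (mod 3149)
10^64 ≡ 717^2 = 514089 ≡ 802 (mod 3149)
10^128 ≡ 802^2 = 643204 ≡ 808 (mod 3149)
10^256 ≡ 808^2 = 652864 ≡ 1021 (mod 3149)
10^512 ≡ 1021^2 = 1042441 ≡ 122 (mod 3149)
10^1024 ≡ 122^2 = 14884 ≡ 2288 (mod 3149)
10^2048 ≡ 2288^2 = 5234944 ≡ 1306 (mod 3149)
3148 = 2048 + 1024 + 64 + 8 + 4 in binary powers of 2.
So 10^3148 ≡ 1306 · 2288 · 802 · 356 · 553 ≡ 488 (mod 3149).
Since 488 ≠ 1, base 10 is a Fermat witness: 3149 is composite.

488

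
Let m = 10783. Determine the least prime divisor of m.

41

10783 is odd.
Digit sum 19, not divisible by 3.
Ends in 3: not divisible by 5.
7: 10783 = 7·1540 + 3
11: 10783 = 11·980 + 3
13: 10783 = 13·829 + 6
17: 10783 = 17·634 + 5
19: 10783 = 19·567 + 10
23: 10783 = 23·468 + 19
29: 10783 = 29·371 + 24
31: 10783 = 31·347 + 26
37: 10783 = 37·291 + 16
41: 10783 = 41·263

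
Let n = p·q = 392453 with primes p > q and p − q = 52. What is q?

601

Since p = q + 52, we have 392453 = q(q + 52), so q² + 52q − 392453 = 0.
Discriminant: 52² + 4·392453 = 2704 + 1569812 = 1572516; √1572516 = 1254.
q = (−52 + 1254)/2 = 601, and p = q + 52 = 653.
Check: 601 · 653 = 392453.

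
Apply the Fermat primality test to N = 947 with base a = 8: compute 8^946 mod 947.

1

8^1 ≡ 8 (mod 947)
8^2 ≡ 8^2 = 64 ≡ 64 (mod 947)
8^4 ≡ 64^2 = 4096 ≡ 308 (mod 947)
8^8 ≡ 308^2 = 94864 ≡ 164 (mod 947)
8^16 ≡ 164^2 = 26896 ≡ 380 (mod 947)
8^32 ≡ 380^2 = 144400 ≡ 456 (mod 947)
8^64 ≡ 456^2 = 207936 ≡ 543 (mod 947)
8^128 ≡ 543^2 = 294849 ≡ 332 (mod 947)
8^256 ≡ 332^2 = 110224 ≡ 372 (mod 947)
8^512 ≡ 372^2 = 138384 ≡ 122 (mod 947)
946 = 512 + 256 + 128 + 32 + 16 + 2 in binary powers of 2.
So 8^946 ≡ 122 · 372 · 332 · 456 · 380 · 64 ≡ 1 (mod 947).
Since the result is 1, base 8 gives no evidence that 947 is composite.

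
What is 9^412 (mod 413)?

205

9^1 ≡ 9 (mod 413)
9^2 ≡ 9^2 = 81 ≡ 81 (mod 413)
9^4 ≡ 81^2 = 6561 ≡ 366 (mod 413)
9^8 ≡ 366^2 = 133956 ≡ 144 (mod 413)
9^16 ≡ 144^2 = 20736 ≡ 86 (mod 413)
9^32 ≡ 86^2 = 7396 ≡ 375 (mod 413)
9^64 ≡ 375^2 = 140625 ≡ 205 (mod 413)
9^128 ≡ 205^2 = 42025 ≡ 312 (mod 413)
9^256 ≡ 312^2 = 97344 ≡ 289 (mod 413)
412 = 256 + 128 + 16 + 8 + 4 in binary powers of 2.
So 9^412 ≡ 289 · 312 · 86 · 144 · 366 ≡ 205 (mod 413).
Since 205 ≠ 1, base 9 is a Fermat witness: 413 is composite.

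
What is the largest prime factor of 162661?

79

162661 = 29 · 5609
5609 = 71 · 79
79 is prime.
So 162661 = 29 · 71 · 79; the largest prime factor is 79.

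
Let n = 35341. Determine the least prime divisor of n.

35341 is odd.
Digit sum 16, not divisible by 3.
Ends in 1: not divisible by 5.
7: 35341 = 7·5048 + 5
11: 35341 = 11·3212 + 9
13: 35341 = 13·2718 + 7
17: 35341 = 17·2078 + 15
19: 35341 = 19·1860 + 1
23: 35341 = 23·1536 + 13
29: 35341 = 29·1218 + 19
31: 35341 = 31·1140 + 1
37: 35341 = 37·955 + 6
41: 35341 = 41·861 + 40
43: 35341 = 43·821 + 38
47: 35341 = 47·751 + 44
53: 35341 = 53·666 + 43
59: 35341 = 59·599

59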